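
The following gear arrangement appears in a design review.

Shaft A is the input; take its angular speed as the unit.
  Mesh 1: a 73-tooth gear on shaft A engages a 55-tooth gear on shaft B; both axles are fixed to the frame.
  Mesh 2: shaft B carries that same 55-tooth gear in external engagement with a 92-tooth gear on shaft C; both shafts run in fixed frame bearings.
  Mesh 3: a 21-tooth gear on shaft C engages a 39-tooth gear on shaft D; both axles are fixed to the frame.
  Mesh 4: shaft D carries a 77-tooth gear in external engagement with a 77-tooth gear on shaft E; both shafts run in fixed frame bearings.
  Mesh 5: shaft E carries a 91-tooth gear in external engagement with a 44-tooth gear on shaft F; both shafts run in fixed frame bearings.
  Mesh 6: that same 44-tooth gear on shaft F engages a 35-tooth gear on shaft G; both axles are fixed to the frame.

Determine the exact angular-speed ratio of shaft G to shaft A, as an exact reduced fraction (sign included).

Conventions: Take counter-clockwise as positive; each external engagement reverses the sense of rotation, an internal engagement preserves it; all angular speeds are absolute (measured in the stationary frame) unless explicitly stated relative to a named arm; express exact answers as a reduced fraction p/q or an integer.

class = fixed-axis compound train [6 meshes; 6 ratios multiply, 6 sense flips]
mesh 1 [73T→55T]: running ratio 73/55, sense −
mesh 2 [55T→92T]: running ratio 73/92, sense +
mesh 3 [21T→39T]: running ratio 511/1196, sense −
mesh 4 [77T→77T]: running ratio 511/1196, sense +
mesh 5 [91T→44T]: running ratio 3577/4048, sense −
mesh 6 [44T→35T]: running ratio 511/460, sense +
ω_out/ω_in = 511/460

511/460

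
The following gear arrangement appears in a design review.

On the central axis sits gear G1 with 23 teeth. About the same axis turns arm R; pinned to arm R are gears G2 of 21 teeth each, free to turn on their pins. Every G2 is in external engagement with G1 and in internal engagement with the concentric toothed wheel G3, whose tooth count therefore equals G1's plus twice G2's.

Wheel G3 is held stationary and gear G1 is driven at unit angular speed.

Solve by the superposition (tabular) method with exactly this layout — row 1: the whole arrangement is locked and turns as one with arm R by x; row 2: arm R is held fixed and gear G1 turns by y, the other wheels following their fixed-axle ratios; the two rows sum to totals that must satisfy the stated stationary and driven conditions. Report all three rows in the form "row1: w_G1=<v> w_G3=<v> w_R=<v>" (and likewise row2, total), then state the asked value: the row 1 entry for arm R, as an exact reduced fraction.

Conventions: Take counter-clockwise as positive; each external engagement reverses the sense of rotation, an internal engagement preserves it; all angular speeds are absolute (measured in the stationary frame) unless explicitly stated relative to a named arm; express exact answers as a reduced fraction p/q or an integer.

row1: w_G1=23/88 w_G3=23/88 w_R=23/88
row2: w_G1=65/88 w_G3=-23/88 w_R=0
total: w_G1=1 w_G3=0 w_R=23/88
asked value: 23/88

class = planetary set [G3 = 23+2·21 = 65; Willis about the carrier]
row 1: whole set turns with the arm by x
row 2: sun turns y, ring = −(23/65)·y, arm 0
boundary: total ω_ring = x − (23/65)·y = 0 and total ω_sun = x + y = 1  ⇒  y = 65/88, x = 23/88
row 2 ring = −(23/65)·65/88 = -23/88
totals (row 1 + row 2): sun 23/88 + 65/88 = 1, ring 23/88 + (-23/88) = 0, arm 23/88 + 0 = 23/88
asked cell (row1, arm) = 23/88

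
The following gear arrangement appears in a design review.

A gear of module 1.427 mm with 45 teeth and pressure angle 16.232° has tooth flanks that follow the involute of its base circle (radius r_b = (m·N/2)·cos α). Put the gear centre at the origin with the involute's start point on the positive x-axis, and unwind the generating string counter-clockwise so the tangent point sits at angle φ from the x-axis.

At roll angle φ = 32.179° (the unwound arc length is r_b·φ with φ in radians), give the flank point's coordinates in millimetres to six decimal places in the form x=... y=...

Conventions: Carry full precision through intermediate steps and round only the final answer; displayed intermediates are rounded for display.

x=35.312833 y=1.763629

topology: single-mesh involute geometry — m = 1.427, N = 45
pitch radius r_p = m·N/2 = 1.427·45/2 = 32.107500
base radius r_b = r_p·cos α = 32.107500·cos 16.232° = 30.827622
roll angle φ = 32.179° = 0.56162950 rad
x = r_b·(cos φ + φ·sin φ) = 35.312833
y = r_b·(sin φ − φ·cos φ) = 1.763629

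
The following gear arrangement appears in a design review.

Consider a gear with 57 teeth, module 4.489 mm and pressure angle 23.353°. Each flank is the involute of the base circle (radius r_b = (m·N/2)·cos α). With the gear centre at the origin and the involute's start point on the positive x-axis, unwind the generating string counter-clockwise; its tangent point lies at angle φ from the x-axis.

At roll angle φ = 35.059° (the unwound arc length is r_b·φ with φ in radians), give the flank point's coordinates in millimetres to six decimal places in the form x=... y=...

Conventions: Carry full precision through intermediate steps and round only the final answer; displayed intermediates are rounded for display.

topology: single-mesh involute geometry — m = 4.489, N = 57
pitch radius r_p = m·N/2 = 4.489·57/2 = 127.936500
base radius r_b = r_p·cos α = 127.936500·cos 23.353° = 117.455955
roll angle φ = 35.059° = 0.61189498 rad
x = r_b·(cos φ + φ·sin φ) = 137.428808
y = r_b·(sin φ − φ·cos φ) = 8.638451

x=137.428808 y=8.638451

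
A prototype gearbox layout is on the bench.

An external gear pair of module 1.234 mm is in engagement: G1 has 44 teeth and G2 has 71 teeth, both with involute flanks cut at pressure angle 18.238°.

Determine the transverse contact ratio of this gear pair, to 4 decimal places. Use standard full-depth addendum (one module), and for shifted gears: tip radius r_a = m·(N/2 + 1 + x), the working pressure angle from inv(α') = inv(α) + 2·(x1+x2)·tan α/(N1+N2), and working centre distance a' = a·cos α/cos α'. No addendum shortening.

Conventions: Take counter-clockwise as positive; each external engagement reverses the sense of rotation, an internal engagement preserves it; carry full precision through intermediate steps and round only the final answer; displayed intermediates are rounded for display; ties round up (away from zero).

single-mesh involute tooth geometry (44T engaging 71T at module 1.234)
base radii: r_b1 = 25.784212, r_b2 = 41.606342
tip radii: r_a1 = 28.382000, r_a2 = 45.041000
no profile shift: α' = α, a' = a
action lengths: √(r_a1²−r_b1²) = 11.862223, √(r_a2²−r_b2²) = 17.251203
base pitch p_b = π·m·cos α = 3.681977
CR = (11.862223 + 17.251203 − 70.955000·sin 18.23800°)/3.681977 = 1.875895
contact ratio ≈ 1.8759

1.8759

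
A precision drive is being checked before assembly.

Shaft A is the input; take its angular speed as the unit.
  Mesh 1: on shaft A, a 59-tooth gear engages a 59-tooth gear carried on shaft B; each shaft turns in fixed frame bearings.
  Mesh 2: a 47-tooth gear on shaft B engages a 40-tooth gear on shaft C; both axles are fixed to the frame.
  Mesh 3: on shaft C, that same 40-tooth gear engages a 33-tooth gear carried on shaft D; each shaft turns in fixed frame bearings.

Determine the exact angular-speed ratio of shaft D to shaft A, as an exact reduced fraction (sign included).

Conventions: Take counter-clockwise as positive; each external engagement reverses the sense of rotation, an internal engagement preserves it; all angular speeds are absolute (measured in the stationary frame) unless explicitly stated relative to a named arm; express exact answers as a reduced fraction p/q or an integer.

-47/33

class = fixed-axis compound train [3 meshes; 3 ratios multiply, 3 sense flips]
mesh 1 [59T→59T]: running ratio 1, sense −
mesh 2 [47T→40T]: running ratio 47/40, sense +
mesh 3 [40T→33T]: running ratio 47/33, sense −
ω_out/ω_in = -47/33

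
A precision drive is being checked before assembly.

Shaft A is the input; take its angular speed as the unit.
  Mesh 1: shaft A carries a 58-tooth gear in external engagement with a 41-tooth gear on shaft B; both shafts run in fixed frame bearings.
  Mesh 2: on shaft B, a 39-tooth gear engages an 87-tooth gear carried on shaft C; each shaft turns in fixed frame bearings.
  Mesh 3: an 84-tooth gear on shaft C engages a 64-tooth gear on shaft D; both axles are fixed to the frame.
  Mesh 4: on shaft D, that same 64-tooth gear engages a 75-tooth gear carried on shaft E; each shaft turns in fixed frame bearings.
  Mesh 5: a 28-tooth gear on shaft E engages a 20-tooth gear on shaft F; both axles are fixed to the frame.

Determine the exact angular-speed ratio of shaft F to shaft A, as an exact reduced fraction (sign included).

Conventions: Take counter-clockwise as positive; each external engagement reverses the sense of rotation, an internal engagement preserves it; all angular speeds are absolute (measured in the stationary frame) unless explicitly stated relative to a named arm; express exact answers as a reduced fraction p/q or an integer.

-5096/5125

class = fixed-axis compound train [5 meshes; 5 ratios multiply, 5 sense flips]
mesh 1 [58T→41T]: running ratio 58/41, sense −
mesh 2 [39T→87T]: running ratio 26/41, sense +
mesh 3 [84T→64T]: running ratio 273/328, sense −
mesh 4 [64T→75T]: running ratio 728/1025, sense +
mesh 5 [28T→20T]: running ratio 5096/5125, sense −
ω_out/ω_in = -5096/5125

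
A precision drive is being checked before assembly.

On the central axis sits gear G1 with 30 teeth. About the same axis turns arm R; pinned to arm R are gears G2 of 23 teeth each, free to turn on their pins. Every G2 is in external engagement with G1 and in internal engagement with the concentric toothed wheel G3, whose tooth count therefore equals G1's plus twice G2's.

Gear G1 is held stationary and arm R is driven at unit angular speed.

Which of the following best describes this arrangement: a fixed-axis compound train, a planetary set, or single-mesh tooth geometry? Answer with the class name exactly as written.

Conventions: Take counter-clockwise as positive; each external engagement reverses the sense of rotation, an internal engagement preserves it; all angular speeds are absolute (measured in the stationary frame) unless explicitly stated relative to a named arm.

planetary set

topology: planetary set — G1 30T / G2 23T / G3 76T, arm = carrier (Willis)
classification: planetary set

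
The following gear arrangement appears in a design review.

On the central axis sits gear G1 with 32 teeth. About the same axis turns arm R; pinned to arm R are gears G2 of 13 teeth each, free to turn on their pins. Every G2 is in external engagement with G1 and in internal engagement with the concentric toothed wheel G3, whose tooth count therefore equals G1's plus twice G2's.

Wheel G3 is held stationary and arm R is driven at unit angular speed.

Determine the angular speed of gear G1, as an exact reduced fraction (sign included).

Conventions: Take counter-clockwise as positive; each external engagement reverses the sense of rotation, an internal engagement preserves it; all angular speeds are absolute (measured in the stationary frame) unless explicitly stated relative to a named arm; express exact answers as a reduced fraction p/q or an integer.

45/16

class = planetary set [G3 = 32+2·13 = 58; Willis about the carrier]
ring teeth: 32 + 2·13 = 58
32(ω_sun−ω_arm) = −58(ω_ring−ω_arm),  ω_ring = 0, ω_arm = 1
ω_sun = 1 − (58/32)(0−1) = 45/16
exact speed ratio = 45/16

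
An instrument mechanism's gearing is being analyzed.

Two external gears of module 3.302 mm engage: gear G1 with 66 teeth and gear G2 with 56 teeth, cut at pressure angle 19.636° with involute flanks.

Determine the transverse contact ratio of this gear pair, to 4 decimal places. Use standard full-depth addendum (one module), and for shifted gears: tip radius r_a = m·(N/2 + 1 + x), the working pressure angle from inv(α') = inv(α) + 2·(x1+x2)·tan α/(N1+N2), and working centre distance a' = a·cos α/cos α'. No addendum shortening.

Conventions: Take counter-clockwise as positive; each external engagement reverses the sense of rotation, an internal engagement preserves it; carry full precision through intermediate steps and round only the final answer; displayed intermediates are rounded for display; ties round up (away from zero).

1.8075

single-mesh involute tooth geometry (66T engaging 56T at module 3.302)
base radii: r_b1 = 102.629245, r_b2 = 87.079360
tip radii: r_a1 = 112.268000, r_a2 = 95.758000
no profile shift: α' = α, a' = a
action lengths: √(r_a1²−r_b1²) = 45.511997, √(r_a2²−r_b2²) = 39.834403
base pitch p_b = π·m·cos α = 9.770281
CR = (45.511997 + 39.834403 − 201.422000·sin 19.63600°)/9.770281 = 1.807508
contact ratio ≈ 1.8075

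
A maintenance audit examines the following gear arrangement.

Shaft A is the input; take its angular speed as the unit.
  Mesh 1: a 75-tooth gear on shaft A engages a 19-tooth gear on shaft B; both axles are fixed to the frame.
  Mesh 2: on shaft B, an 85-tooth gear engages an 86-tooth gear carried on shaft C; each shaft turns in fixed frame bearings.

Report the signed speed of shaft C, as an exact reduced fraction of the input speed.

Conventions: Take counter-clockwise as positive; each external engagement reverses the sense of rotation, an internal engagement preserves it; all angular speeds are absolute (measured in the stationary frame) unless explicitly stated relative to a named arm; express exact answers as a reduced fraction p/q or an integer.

6375/1634

2-mesh fixed-axis compound train (all bearings frame-fixed)
mesh 1 [75T→19T]: |ω|/ω_in = 1×75/19 = 75/19, sense flips to −
mesh 2 [85T→86T]: |ω|/ω_in = (75/19)×85/86 = 6375/1634, sense flips to +
signed output speed (× input speed) = 6375/1634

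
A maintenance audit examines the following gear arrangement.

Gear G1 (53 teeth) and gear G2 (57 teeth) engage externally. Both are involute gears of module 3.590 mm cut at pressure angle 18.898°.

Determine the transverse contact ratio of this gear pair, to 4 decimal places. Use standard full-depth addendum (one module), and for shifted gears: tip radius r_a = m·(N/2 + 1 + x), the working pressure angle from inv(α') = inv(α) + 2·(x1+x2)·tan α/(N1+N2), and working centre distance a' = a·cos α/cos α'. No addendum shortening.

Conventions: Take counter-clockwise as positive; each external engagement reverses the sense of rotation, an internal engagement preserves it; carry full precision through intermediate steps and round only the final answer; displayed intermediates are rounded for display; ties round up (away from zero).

1.8344

single-mesh involute tooth geometry (53T engaging 57T at module 3.590)
base radii: r_b1 = 90.006906, r_b2 = 96.799880
tip radii: r_a1 = 98.725000, r_a2 = 105.905000
no profile shift: α' = α, a' = a
action lengths: √(r_a1²−r_b1²) = 40.563314, √(r_a2²−r_b2²) = 42.961054
base pitch p_b = π·m·cos α = 10.670379
CR = (40.563314 + 42.961054 − 197.450000·sin 18.89800°)/10.670379 = 1.834367
contact ratio ≈ 1.8344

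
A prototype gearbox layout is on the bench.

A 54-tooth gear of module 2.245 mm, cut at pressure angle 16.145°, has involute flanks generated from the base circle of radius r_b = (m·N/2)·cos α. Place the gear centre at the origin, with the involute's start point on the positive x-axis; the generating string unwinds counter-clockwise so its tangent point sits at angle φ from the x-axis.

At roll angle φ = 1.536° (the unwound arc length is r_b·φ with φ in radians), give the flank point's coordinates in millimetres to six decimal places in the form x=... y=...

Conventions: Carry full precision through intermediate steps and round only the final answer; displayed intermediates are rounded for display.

x=58.245327 y=0.000374

recognized (one wheel, involute flank): single-mesh tooth geometry, m = 2.245, N = 54
pitch radius r_p = m·N/2 = 2.245·54/2 = 60.615000
base radius r_b = r_p·cos α = 60.615000·cos 16.145° = 58.224408
roll angle φ = 1.536° = 0.02680826 rad
x = r_b·(cos φ + φ·sin φ) = 58.245327
y = r_b·(sin φ − φ·cos φ) = 0.000374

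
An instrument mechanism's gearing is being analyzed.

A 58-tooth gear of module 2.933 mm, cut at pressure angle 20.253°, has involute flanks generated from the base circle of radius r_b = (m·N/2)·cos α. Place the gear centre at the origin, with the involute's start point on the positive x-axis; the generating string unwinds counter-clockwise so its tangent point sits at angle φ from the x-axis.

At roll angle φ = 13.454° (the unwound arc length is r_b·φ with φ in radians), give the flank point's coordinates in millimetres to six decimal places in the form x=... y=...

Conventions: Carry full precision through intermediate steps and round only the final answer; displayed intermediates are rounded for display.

recognized (one wheel, involute flank): single-mesh tooth geometry, m = 2.933, N = 58
pitch radius r_p = m·N/2 = 2.933·58/2 = 85.057000
base radius r_b = r_p·cos α = 85.057000·cos 20.253° = 79.798199
roll angle φ = 13.454° = 0.23481660 rad
x = r_b·(cos φ + φ·sin φ) = 81.967955
y = r_b·(sin φ − φ·cos φ) = 0.342501

x=81.967955 y=0.342501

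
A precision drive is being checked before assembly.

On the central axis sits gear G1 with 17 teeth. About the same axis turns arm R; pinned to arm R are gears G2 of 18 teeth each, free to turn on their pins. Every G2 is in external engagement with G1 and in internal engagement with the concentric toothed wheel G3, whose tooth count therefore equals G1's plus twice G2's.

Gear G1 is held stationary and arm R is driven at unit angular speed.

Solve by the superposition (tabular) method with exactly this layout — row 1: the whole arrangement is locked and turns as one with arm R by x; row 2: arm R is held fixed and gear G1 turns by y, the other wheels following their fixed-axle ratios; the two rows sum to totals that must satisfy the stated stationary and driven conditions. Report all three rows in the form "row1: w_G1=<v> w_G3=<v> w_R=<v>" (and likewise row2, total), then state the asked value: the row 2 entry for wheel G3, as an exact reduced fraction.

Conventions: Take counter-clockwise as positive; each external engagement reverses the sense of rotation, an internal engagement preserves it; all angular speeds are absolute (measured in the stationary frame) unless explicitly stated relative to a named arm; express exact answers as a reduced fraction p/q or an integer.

row1: w_G1=1 w_G3=1 w_R=1
row2: w_G1=-1 w_G3=17/53 w_R=0
total: w_G1=0 w_G3=70/53 w_R=1
asked value: 17/53

recognized (axles ride arm R): planetary set, 17/18/53 teeth
row 1 — lock + rotate with arm: ω_sun = ω_ring = ω_arm = x
row 2 (arm held, sun turns y): ω_ring = −(17/53)·y, ω_arm = 0
boundary: total ω_sun = x + y = 0 and total ω_arm = x = 1  ⇒  y = -1, x = 1
row 2 ring = −(17/53)·(-1) = 17/53
totals (row 1 + row 2): sun 1 + (-1) = 0, ring 1 + 17/53 = 70/53, arm 1 + 0 = 1
asked cell (row2, ring) = 17/53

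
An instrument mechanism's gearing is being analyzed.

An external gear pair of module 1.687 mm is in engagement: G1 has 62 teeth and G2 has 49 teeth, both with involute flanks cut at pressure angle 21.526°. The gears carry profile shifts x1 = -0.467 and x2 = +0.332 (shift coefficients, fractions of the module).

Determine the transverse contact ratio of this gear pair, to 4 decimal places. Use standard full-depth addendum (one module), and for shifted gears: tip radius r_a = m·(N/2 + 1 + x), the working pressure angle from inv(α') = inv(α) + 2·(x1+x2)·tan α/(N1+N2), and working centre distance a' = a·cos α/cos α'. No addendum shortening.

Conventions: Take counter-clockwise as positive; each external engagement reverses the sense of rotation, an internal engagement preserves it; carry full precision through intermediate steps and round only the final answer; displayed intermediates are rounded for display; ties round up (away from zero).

1.6852

class = single-mesh tooth geometry [involute pair 62T × 49T, m = 1.687]
base radii: r_b1 = 48.649345, r_b2 = 38.448676
tip radii: r_a1 = 53.196171, r_a2 = 43.578584
inv(α') = inv(21.526°) + 2·(-0.467+0.332)·tan α/(62+49) = 0.01777576  ⇒  α' = 21.16609°
a' = a·cos α / cos α' = 93.6285·cos 21.526°/cos 21.16609° = 93.398932
action lengths: √(r_a1²−r_b1²) = 21.519151, √(r_a2²−r_b2²) = 20.513223
base pitch p_b = π·m·cos α = 4.930207
CR = (21.519151 + 20.513223 − 93.398932·sin 21.16609°)/4.930207 = 1.685236
contact ratio ≈ 1.6852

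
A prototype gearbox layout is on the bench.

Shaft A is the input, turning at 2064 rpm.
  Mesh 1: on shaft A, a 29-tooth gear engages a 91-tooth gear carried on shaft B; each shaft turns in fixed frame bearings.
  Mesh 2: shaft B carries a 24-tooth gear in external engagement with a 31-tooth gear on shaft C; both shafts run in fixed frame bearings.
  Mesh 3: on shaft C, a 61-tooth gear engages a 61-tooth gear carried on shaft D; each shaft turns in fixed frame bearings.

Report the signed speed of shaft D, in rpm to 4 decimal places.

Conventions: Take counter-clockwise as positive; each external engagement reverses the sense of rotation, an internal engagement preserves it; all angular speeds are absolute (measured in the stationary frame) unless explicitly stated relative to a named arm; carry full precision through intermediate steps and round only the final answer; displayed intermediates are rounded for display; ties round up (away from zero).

recognized (4 fixed axles, 3 meshes): fixed-axis compound train
mesh 1 [29T→91T]: ω = 2064.0000×29/91 = 657.7582 rpm, sense flips to −
mesh 2 [24T→31T]: ω = 657.7582×24/31 = 509.2322 rpm, sense flips to +
mesh 3 [61T→61T]: ω = 509.2322×61/61 = 509.2322 rpm, sense flips to −
signed output speed = -509.2322 rpm

-509.2322 rpm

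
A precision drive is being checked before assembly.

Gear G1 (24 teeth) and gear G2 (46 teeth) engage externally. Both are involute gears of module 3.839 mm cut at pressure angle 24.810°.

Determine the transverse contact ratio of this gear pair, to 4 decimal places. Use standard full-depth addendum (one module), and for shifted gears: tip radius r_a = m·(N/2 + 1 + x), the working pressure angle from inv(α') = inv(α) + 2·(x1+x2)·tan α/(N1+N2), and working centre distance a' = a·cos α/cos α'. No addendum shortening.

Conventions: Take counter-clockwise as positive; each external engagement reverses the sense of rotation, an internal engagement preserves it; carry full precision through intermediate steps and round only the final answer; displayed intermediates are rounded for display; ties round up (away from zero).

topology: single-mesh involute geometry — m = 3.839, 24T/46T pair
base radii: r_b1 = 41.816120, r_b2 = 80.147563
tip radii: r_a1 = 49.907000, r_a2 = 92.136000
no profile shift: α' = α, a' = a
action lengths: √(r_a1²−r_b1²) = 27.241894, √(r_a2²−r_b2²) = 45.446790
base pitch p_b = π·m·cos α = 10.947435
CR = (27.241894 + 45.446790 − 134.365000·sin 24.81000°)/10.947435 = 1.489638
contact ratio ≈ 1.4896

1.4896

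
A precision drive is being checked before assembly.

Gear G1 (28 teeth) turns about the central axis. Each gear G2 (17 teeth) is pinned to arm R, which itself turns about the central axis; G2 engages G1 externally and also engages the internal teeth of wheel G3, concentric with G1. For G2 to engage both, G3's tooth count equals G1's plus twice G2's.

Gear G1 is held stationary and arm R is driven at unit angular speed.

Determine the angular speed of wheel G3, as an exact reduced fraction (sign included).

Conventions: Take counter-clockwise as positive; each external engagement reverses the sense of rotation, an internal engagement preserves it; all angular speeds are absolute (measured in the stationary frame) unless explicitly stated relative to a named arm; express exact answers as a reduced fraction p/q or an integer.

recognized (axles ride arm R): planetary set, 28/17/62 teeth
ring teeth: 28 + 2·17 = 62
28(ω_sun−ω_arm) = −62(ω_ring−ω_arm),  ω_sun = 0, ω_arm = 1
ω_ring = 1 − (28/62)(0−1) = 45/31
exact speed ratio = 45/31

45/31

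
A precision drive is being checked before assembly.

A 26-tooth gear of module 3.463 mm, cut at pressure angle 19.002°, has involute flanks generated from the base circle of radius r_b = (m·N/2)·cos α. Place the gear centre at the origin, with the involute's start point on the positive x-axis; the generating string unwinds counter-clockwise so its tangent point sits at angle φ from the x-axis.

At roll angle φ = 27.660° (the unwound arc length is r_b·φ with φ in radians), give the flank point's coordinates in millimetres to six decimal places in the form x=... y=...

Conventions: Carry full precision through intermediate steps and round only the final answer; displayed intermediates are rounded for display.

recognized (one wheel, involute flank): single-mesh tooth geometry, m = 3.463, N = 26
pitch radius r_p = m·N/2 = 3.463·26/2 = 45.019000
base radius r_b = r_p·cos α = 45.019000·cos 19.002° = 42.565789
roll angle φ = 27.660° = 0.48275807 rad
x = r_b·(cos φ + φ·sin φ) = 47.240608
y = r_b·(sin φ − φ·cos φ) = 1.559454

x=47.240608 y=1.559454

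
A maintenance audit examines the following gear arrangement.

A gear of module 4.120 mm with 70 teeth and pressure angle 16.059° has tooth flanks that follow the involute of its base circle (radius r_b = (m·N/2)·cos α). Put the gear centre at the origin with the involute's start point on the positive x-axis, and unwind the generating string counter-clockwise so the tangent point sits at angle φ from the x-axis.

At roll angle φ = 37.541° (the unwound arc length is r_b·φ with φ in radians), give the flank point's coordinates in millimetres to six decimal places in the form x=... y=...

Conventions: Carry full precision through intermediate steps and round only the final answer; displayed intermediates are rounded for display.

x=165.200892 y=12.443612

recognized (one wheel, involute flank): single-mesh tooth geometry, m = 4.120, N = 70
pitch radius r_p = m·N/2 = 4.120·70/2 = 144.200000
base radius r_b = r_p·cos α = 144.200000·cos 16.059° = 138.572934
roll angle φ = 37.541° = 0.65521405 rad
x = r_b·(cos φ + φ·sin φ) = 165.200892
y = r_b·(sin φ − φ·cos φ) = 12.443612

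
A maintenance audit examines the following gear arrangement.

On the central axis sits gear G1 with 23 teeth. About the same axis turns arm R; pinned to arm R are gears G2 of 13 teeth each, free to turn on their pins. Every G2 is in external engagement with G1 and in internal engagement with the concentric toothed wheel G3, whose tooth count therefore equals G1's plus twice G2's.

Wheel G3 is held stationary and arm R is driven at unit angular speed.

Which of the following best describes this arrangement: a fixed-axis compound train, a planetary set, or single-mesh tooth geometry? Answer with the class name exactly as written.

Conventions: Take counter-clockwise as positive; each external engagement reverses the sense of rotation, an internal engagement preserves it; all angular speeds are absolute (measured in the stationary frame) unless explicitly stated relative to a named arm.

planetary set

topology: planetary set — G1 23T / G2 13T / G3 49T, arm = carrier (Willis)
classification: planetary set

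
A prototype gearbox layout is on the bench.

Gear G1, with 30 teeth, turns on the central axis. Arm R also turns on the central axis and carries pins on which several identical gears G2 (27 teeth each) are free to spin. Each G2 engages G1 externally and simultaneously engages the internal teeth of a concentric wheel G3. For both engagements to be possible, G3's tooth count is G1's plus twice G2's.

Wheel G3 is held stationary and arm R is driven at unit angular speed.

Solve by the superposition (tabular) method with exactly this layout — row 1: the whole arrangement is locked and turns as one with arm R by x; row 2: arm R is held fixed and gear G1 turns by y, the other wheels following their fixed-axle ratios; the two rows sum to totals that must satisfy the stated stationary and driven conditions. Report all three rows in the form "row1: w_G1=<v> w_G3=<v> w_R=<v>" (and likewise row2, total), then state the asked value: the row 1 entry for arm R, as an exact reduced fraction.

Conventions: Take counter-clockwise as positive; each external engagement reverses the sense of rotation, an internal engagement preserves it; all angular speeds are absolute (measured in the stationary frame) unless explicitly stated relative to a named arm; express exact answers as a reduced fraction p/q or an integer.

row1: w_G1=1 w_G3=1 w_R=1
row2: w_G1=14/5 w_G3=-1 w_R=0
total: w_G1=19/5 w_G3=0 w_R=1
asked value: 1

class = planetary set [G3 = 30+2·27 = 84; Willis about the carrier]
row 1: whole set turns with the arm by x
row 2 (arm held, sun turns y): ω_ring = −(30/84)·y, ω_arm = 0
boundary: total ω_ring = x − (30/84)·y = 0 and total ω_arm = x = 1  ⇒  y = 14/5, x = 1
row 2 ring = −(30/84)·14/5 = -1
totals (row 1 + row 2): sun 1 + 14/5 = 19/5, ring 1 + (-1) = 0, arm 1 + 0 = 1
asked cell (row1, arm) = 1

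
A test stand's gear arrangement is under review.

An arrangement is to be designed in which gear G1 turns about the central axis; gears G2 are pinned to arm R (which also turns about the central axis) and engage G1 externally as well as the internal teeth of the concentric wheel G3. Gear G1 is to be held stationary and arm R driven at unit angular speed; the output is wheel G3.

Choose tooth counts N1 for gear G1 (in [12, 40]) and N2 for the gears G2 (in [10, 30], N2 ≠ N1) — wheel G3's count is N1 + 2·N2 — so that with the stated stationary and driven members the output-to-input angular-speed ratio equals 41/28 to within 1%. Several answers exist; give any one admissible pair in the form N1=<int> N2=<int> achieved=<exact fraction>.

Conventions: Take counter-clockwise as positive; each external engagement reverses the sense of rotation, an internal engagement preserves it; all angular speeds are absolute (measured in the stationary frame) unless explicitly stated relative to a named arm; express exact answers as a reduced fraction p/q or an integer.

planetary set to be sized for 41/28 (Willis relation)
Willis with ω_sun = 0: ω_ring/ω_arm = (N1+N3)/N3; set equal to 41/28  ⇒  N3/N1 = 1/(41/28 − 1) = 28/13
N3 = N1 + 2·N2  ⇒  N2/N1 = (N3/N1 − 1)/2 = (28/13 − 1)/2 = 15/26
smallest multiple with N1 ≥ 12 and N2 ≥ 10: k = 1  ⇒  N1 = 1·26 = 26, N2 = 1·15 = 15 (N1 ≤ 40, N2 ≤ 30, N2 ≠ N1 ✓), N3 = 26 + 2·15 = 56
check: (N1+N3)/N3 with N1 = 26, N3 = 56 gives 41/28; |achieved − target| = 0 ≤ 41/2800 ✓

N1=26 N2=15 achieved=41/28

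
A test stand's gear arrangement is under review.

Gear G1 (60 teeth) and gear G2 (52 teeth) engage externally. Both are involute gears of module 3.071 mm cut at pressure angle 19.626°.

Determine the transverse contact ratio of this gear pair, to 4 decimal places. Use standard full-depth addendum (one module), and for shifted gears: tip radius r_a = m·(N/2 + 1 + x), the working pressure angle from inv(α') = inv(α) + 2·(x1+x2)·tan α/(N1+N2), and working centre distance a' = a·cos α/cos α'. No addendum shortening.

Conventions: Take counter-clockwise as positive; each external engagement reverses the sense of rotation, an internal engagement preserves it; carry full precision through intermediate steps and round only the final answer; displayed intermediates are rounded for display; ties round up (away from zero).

class = single-mesh tooth geometry [involute pair 60T × 52T, m = 3.071]
base radii: r_b1 = 86.777720, r_b2 = 75.207357
tip radii: r_a1 = 95.201000, r_a2 = 82.917000
no profile shift: α' = α, a' = a
action lengths: √(r_a1²−r_b1²) = 39.151727, √(r_a2²−r_b2²) = 34.915359
base pitch p_b = π·m·cos α = 9.087342
CR = (39.151727 + 34.915359 − 171.976000·sin 19.62600°)/9.087342 = 1.794139
contact ratio ≈ 1.7941

1.7941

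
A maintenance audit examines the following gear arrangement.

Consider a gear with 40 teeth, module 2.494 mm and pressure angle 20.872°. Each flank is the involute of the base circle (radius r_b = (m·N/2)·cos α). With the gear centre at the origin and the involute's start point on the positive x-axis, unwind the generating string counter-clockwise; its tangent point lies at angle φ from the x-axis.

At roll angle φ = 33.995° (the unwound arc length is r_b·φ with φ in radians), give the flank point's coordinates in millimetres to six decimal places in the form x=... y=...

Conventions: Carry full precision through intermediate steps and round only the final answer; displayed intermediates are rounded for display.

x=54.102414 y=3.132124

single-mesh involute tooth geometry (40T wheel at module 2.494)
pitch radius r_p = m·N/2 = 2.494·40/2 = 49.880000
base radius r_b = r_p·cos α = 49.880000·cos 20.872° = 46.606809
roll angle φ = 33.995° = 0.59332468 rad
x = r_b·(cos φ + φ·sin φ) = 54.102414
y = r_b·(sin φ − φ·cos φ) = 3.132124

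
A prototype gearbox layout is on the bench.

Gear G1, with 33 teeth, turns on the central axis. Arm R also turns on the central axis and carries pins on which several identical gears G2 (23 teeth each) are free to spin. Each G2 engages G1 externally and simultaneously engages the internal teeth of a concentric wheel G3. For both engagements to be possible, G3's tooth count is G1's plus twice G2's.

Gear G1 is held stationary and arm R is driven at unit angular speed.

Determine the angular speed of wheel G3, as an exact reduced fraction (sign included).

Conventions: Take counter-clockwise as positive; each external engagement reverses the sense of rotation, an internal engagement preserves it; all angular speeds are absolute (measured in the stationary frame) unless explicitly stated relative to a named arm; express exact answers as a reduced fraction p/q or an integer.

112/79

recognized (axles ride arm R): planetary set, 33/23/79 teeth
ring teeth: 33 + 2·23 = 79
33(ω_sun−ω_arm) = −79(ω_ring−ω_arm),  ω_sun = 0, ω_arm = 1
ω_ring = 1 − (33/79)(0−1) = 112/79
exact speed ratio = 112/79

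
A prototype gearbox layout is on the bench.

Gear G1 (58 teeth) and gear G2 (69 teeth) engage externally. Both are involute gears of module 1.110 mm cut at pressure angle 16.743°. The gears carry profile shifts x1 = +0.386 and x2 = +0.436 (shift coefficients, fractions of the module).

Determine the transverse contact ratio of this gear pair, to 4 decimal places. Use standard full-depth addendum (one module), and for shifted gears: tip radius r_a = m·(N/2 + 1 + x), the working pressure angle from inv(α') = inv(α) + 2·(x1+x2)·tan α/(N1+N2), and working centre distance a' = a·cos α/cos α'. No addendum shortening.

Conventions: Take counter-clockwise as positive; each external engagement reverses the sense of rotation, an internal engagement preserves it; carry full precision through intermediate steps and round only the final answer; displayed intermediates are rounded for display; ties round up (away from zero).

1.8797

topology: single-mesh involute geometry — m = 1.110, 58T/69T pair
base radii: r_b1 = 30.825355, r_b2 = 36.671543
tip radii: r_a1 = 33.728460, r_a2 = 39.888960
inv(α') = inv(16.743°) + 2·(+0.386+0.436)·tan α/(58+69) = 0.01250637  ⇒  α' = 18.89857°
a' = a·cos α / cos α' = 70.4850·cos 16.743°/cos 18.89857° = 71.342740
action lengths: √(r_a1²−r_b1²) = 13.689649, √(r_a2²−r_b2²) = 15.694809
base pitch p_b = π·m·cos α = 3.339335
CR = (13.689649 + 15.694809 − 71.342740·sin 18.89857°)/3.339335 = 1.879712
contact ratio ≈ 1.8797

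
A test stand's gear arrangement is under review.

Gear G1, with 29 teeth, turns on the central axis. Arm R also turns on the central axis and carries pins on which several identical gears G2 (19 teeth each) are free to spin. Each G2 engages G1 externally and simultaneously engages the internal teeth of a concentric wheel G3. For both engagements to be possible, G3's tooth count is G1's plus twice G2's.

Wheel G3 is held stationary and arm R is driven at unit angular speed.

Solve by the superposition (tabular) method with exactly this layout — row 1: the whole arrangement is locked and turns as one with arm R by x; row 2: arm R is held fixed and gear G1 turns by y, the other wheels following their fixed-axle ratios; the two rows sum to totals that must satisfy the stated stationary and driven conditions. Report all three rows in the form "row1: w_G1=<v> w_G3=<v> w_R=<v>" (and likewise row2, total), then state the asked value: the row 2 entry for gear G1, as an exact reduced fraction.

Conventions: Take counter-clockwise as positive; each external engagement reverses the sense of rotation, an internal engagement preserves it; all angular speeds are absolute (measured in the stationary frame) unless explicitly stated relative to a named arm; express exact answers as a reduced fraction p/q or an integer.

row1: w_G1=1 w_G3=1 w_R=1
row2: w_G1=67/29 w_G3=-1 w_R=0
total: w_G1=96/29 w_G3=0 w_R=1
asked value: 67/29

recognized (axles ride arm R): planetary set, 29/19/67 teeth
row 1 — lock + rotate with arm: ω_sun = ω_ring = ω_arm = x
row 2: sun turns y, ring = −(29/67)·y, arm 0
boundary: total ω_ring = x − (29/67)·y = 0 and total ω_arm = x = 1  ⇒  y = 67/29, x = 1
row 2 ring = −(29/67)·67/29 = -1
totals (row 1 + row 2): sun 1 + 67/29 = 96/29, ring 1 + (-1) = 0, arm 1 + 0 = 1
asked cell (row2, sun) = 67/29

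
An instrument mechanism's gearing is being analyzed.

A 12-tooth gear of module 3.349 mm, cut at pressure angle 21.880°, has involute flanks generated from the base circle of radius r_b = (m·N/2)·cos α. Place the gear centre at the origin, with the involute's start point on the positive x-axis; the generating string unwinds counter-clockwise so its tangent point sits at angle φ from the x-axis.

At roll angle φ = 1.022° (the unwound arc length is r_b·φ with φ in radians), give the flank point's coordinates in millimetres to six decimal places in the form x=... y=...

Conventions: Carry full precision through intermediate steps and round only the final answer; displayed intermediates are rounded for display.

x=18.649523 y=0.000035

topology: single-mesh involute geometry — m = 3.349, N = 12
pitch radius r_p = m·N/2 = 3.349·12/2 = 20.094000
base radius r_b = r_p·cos α = 20.094000·cos 21.880° = 18.646557
roll angle φ = 1.022° = 0.01783726 rad
x = r_b·(cos φ + φ·sin φ) = 18.649523
y = r_b·(sin φ − φ·cos φ) = 0.000035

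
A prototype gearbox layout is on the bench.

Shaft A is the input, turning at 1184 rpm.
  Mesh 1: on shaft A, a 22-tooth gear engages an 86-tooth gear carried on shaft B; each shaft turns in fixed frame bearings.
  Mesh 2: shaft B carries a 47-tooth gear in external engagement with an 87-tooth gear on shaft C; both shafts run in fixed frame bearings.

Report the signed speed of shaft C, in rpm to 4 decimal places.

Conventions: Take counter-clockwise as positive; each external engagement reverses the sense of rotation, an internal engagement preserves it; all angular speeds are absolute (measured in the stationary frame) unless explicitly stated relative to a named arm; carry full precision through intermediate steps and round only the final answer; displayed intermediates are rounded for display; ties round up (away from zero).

2-mesh fixed-axis compound train (all bearings frame-fixed)
mesh 1 [22T→86T]: ω = 1184.0000×22/86 = 302.8837 rpm, sense flips to −
mesh 2 [47T→87T]: ω = 302.8837×47/87 = 163.6268 rpm, sense flips to +
signed output speed = +163.6268 rpm

+163.6268 rpm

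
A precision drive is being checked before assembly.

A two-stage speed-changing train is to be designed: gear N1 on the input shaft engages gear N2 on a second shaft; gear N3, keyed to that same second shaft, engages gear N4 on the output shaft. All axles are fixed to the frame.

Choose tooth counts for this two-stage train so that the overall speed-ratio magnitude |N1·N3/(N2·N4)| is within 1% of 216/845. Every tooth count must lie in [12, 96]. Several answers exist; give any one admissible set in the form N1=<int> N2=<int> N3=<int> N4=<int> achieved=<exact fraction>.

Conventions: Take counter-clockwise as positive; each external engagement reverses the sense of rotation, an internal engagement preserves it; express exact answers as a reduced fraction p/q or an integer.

N1=12 N2=13 N3=18 N4=65 achieved=216/845

class = fixed-axis compound train [2-stage, 216/845 wanted]
target = 216/845 in lowest terms: an exact hit needs N1·N3 = k·216 and N2·N4 = k·845 for one integer k, every count in [12, 96]; additionally prefer no 1:1 stage (N1 ≠ N2, N3 ≠ N4)
k = 1: N1·N3 = 216 = 12·18, N2·N4 = 845 = 13·65
achieved = 12·18/(13·65) = 216/845; |achieved − target| = 0 ≤ 54/21125 ✓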